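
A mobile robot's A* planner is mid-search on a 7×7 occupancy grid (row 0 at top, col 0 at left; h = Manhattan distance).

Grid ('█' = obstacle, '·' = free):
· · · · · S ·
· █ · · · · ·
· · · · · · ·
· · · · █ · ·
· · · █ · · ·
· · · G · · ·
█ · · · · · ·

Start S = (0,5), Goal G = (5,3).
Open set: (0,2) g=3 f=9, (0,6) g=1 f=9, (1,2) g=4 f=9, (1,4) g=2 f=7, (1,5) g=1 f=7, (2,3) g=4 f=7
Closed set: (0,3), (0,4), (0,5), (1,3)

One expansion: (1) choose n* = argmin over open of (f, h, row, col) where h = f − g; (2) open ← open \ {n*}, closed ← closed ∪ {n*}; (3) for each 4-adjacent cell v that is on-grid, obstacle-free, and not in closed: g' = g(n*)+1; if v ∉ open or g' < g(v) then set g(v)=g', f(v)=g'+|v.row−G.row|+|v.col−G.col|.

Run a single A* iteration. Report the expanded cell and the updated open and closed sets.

expanded=(2,3); open=[(0,2) g=3 f=9, (0,6) g=1 f=9, (1,2) g=4 f=9, (1,4) g=2 f=7, (1,5) g=1 f=7, (2,2) g=5 f=9, (2,4) g=5 f=9, (3,3) g=5 f=7]; closed=[(0,3), (0,4), (0,5), (1,3), (2,3)]

step 1: expand (2,3) (f=7, h=3) → closed; open now [(0,2) g=3 f=9, (0,6) g=1 f=9, (1,2) g=4 f=9, (1,4) g=2 f=7, (1,5) g=1 f=7, (2,2) g=5 f=9, (2,4) g=5 f=9, (3,3) g=5 f=7]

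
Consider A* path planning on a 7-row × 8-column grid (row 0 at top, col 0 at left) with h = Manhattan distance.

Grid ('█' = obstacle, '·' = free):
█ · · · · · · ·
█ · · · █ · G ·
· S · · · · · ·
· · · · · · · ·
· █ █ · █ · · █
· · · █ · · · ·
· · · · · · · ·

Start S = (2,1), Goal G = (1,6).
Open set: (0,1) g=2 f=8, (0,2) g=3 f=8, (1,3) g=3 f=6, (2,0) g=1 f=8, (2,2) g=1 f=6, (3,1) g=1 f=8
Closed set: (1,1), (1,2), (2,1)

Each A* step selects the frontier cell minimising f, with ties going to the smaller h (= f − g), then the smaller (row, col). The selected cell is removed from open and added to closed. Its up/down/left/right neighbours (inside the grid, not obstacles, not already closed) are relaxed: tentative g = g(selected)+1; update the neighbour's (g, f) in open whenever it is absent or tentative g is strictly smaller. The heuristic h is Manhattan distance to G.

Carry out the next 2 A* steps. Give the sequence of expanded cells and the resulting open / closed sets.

step 1: expand (1,3) (f=6, h=3) → closed; open now [(0,1) g=2 f=8, (0,2) g=3 f=8, (0,3) g=4 f=8, (2,0) g=1 f=8, (2,2) g=1 f=6, (2,3) g=4 f=8, (3,1) g=1 f=8]
step 2: expand (2,2) (f=6, h=5) → closed; open now [(0,1) g=2 f=8, (0,2) g=3 f=8, (0,3) g=4 f=8, (2,0) g=1 f=8, (2,3) g=2 f=6, (3,1) g=1 f=8, (3,2) g=2 f=8]

order=[(1,3) → (2,2)]; open=[(0,1) g=2 f=8, (0,2) g=3 f=8, (0,3) g=4 f=8, (2,0) g=1 f=8, (2,3) g=2 f=6, (3,1) g=1 f=8, (3,2) g=2 f=8]; closed=[(1,1), (1,2), (1,3), (2,1), (2,2)]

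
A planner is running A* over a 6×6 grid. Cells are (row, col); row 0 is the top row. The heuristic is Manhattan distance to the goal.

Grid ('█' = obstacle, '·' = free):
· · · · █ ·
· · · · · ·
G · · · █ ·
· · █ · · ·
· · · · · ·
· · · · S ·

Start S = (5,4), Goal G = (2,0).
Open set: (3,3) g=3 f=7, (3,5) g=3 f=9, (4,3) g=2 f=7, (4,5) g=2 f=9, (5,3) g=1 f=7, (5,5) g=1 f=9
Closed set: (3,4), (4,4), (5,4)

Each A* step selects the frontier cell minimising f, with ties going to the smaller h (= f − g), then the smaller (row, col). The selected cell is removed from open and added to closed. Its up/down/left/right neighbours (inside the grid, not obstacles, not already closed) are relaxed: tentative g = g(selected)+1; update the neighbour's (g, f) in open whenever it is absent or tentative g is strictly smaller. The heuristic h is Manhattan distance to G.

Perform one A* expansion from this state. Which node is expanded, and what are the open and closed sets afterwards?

step 1: expand (3,3) (f=7, h=4) → closed; open now [(2,3) g=4 f=7, (3,5) g=3 f=9, (4,3) g=2 f=7, (4,5) g=2 f=9, (5,3) g=1 f=7, (5,5) g=1 f=9]

expanded=(3,3); open=[(2,3) g=4 f=7, (3,5) g=3 f=9, (4,3) g=2 f=7, (4,5) g=2 f=9, (5,3) g=1 f=7, (5,5) g=1 f=9]; closed=[(3,3), (3,4), (4,4), (5,4)]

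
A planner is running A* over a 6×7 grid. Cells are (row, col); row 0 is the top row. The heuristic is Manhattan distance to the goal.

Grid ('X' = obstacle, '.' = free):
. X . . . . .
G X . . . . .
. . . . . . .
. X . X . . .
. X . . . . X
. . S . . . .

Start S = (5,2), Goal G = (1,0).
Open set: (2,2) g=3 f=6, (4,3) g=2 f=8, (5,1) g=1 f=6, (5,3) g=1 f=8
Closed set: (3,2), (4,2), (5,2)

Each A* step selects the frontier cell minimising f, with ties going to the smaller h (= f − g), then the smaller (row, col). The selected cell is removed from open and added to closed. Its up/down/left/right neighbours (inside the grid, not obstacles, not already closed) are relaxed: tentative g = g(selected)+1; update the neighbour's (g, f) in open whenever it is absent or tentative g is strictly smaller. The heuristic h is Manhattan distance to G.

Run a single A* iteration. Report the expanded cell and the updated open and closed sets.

step 1: expand (2,2) (f=6, h=3) → closed; open now [(1,2) g=4 f=6, (2,1) g=4 f=6, (2,3) g=4 f=8, (4,3) g=2 f=8, (5,1) g=1 f=6, (5,3) g=1 f=8]

expanded=(2,2); open=[(1,2) g=4 f=6, (2,1) g=4 f=6, (2,3) g=4 f=8, (4,3) g=2 f=8, (5,1) g=1 f=6, (5,3) g=1 f=8]; closed=[(2,2), (3,2), (4,2), (5,2)]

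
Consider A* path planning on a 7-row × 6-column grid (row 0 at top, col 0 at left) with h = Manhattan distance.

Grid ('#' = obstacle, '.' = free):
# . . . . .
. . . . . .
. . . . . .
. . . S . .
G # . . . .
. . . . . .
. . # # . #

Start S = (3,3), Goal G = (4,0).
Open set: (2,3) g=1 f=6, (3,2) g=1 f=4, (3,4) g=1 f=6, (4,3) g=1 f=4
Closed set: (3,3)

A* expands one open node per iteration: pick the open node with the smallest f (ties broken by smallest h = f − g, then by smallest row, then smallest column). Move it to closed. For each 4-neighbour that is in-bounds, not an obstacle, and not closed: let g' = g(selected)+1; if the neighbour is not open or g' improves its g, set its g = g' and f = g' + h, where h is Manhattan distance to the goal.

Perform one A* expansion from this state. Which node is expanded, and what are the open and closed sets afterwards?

expanded=(3,2); open=[(2,2) g=2 f=6, (2,3) g=1 f=6, (3,1) g=2 f=4, (3,4) g=1 f=6, (4,2) g=2 f=4, (4,3) g=1 f=4]; closed=[(3,2), (3,3)]

step 1: expand (3,2) (f=4, h=3) → closed; open now [(2,2) g=2 f=6, (2,3) g=1 f=6, (3,1) g=2 f=4, (3,4) g=1 f=6, (4,2) g=2 f=4, (4,3) g=1 f=4]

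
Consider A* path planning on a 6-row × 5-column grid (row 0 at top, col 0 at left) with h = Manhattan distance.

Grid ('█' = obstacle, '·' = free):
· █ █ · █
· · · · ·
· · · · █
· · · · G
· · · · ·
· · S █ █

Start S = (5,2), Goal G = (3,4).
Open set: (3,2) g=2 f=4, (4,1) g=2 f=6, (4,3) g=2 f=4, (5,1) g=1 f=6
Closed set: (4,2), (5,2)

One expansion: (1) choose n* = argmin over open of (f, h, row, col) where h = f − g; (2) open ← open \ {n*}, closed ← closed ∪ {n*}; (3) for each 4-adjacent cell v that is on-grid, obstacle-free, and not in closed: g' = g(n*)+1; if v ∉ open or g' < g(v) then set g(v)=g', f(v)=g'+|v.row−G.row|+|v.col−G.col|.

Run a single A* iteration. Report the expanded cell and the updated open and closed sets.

step 1: expand (3,2) (f=4, h=2) → closed; open now [(2,2) g=3 f=6, (3,1) g=3 f=6, (3,3) g=3 f=4, (4,1) g=2 f=6, (4,3) g=2 f=4, (5,1) g=1 f=6]

expanded=(3,2); open=[(2,2) g=3 f=6, (3,1) g=3 f=6, (3,3) g=3 f=4, (4,1) g=2 f=6, (4,3) g=2 f=4, (5,1) g=1 f=6]; closed=[(3,2), (4,2), (5,2)]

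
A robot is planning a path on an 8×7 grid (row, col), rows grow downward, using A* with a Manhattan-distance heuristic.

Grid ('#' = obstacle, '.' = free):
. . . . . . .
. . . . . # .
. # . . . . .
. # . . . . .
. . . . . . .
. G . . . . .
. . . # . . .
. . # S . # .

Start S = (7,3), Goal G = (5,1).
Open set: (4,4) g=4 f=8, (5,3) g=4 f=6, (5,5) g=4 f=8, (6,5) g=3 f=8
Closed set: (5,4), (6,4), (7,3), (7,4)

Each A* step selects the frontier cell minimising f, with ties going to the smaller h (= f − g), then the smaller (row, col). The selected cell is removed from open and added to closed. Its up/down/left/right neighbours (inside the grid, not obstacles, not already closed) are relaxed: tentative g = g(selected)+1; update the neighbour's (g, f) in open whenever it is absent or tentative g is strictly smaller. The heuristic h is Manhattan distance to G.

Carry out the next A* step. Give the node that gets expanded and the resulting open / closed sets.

expanded=(5,3); open=[(4,3) g=5 f=8, (4,4) g=4 f=8, (5,2) g=5 f=6, (5,5) g=4 f=8, (6,5) g=3 f=8]; closed=[(5,3), (5,4), (6,4), (7,3), (7,4)]

step 1: expand (5,3) (f=6, h=2) → closed; open now [(4,3) g=5 f=8, (4,4) g=4 f=8, (5,2) g=5 f=6, (5,5) g=4 f=8, (6,5) g=3 f=8]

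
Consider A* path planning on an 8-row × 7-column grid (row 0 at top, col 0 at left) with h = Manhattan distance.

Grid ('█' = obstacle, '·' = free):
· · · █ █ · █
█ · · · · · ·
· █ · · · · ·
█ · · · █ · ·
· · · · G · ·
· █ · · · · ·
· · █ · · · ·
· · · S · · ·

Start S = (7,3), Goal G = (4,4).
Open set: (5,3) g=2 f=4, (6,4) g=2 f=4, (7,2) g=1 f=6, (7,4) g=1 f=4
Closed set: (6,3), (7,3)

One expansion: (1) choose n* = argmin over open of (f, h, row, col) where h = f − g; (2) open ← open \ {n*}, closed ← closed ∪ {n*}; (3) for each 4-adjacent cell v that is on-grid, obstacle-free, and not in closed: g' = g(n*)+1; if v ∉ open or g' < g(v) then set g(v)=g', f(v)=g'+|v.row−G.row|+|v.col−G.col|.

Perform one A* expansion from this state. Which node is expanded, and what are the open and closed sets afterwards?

step 1: expand (5,3) (f=4, h=2) → closed; open now [(4,3) g=3 f=4, (5,2) g=3 f=6, (5,4) g=3 f=4, (6,4) g=2 f=4, (7,2) g=1 f=6, (7,4) g=1 f=4]

expanded=(5,3); open=[(4,3) g=3 f=4, (5,2) g=3 f=6, (5,4) g=3 f=4, (6,4) g=2 f=4, (7,2) g=1 f=6, (7,4) g=1 f=4]; closed=[(5,3), (6,3), (7,3)]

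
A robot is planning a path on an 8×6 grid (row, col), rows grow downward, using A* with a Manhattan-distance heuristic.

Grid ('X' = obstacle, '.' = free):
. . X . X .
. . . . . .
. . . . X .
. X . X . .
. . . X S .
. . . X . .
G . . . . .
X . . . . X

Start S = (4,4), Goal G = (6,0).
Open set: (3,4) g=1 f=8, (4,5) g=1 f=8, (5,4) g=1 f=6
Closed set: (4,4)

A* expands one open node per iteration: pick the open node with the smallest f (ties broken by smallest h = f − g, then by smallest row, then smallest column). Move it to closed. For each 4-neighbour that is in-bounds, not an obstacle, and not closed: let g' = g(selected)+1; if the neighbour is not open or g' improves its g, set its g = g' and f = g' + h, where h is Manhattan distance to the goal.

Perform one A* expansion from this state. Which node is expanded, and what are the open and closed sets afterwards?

step 1: expand (5,4) (f=6, h=5) → closed; open now [(3,4) g=1 f=8, (4,5) g=1 f=8, (5,5) g=2 f=8, (6,4) g=2 f=6]

expanded=(5,4); open=[(3,4) g=1 f=8, (4,5) g=1 f=8, (5,5) g=2 f=8, (6,4) g=2 f=6]; closed=[(4,4), (5,4)]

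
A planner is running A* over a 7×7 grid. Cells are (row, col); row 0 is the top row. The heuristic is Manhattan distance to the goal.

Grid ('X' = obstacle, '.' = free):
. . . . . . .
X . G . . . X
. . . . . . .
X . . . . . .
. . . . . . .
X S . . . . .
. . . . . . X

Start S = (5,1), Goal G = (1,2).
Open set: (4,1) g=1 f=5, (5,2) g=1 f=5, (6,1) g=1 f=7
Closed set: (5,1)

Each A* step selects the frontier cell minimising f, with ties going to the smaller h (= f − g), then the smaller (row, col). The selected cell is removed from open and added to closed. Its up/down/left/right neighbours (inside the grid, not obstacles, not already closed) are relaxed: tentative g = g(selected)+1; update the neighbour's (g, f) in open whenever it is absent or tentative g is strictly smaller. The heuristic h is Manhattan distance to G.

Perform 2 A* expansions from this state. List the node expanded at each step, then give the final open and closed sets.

step 1: expand (4,1) (f=5, h=4) → closed; open now [(3,1) g=2 f=5, (4,0) g=2 f=7, (4,2) g=2 f=5, (5,2) g=1 f=5, (6,1) g=1 f=7]
step 2: expand (3,1) (f=5, h=3) → closed; open now [(2,1) g=3 f=5, (3,2) g=3 f=5, (4,0) g=2 f=7, (4,2) g=2 f=5, (5,2) g=1 f=5, (6,1) g=1 f=7]

order=[(4,1) → (3,1)]; open=[(2,1) g=3 f=5, (3,2) g=3 f=5, (4,0) g=2 f=7, (4,2) g=2 f=5, (5,2) g=1 f=5, (6,1) g=1 f=7]; closed=[(3,1), (4,1), (5,1)]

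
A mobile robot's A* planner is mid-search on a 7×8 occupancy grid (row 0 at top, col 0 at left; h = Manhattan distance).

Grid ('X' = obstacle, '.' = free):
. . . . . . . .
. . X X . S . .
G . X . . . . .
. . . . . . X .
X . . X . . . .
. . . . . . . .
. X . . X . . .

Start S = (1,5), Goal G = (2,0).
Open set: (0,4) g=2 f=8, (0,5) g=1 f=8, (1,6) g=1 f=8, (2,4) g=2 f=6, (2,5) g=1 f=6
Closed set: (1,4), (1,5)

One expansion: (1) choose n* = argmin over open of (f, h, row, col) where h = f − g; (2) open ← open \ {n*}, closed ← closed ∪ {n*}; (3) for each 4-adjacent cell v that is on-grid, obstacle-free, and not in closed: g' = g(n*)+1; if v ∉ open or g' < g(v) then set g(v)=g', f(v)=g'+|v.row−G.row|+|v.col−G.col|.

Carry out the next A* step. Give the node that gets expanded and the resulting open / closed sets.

expanded=(2,4); open=[(0,4) g=2 f=8, (0,5) g=1 f=8, (1,6) g=1 f=8, (2,3) g=3 f=6, (2,5) g=1 f=6, (3,4) g=3 f=8]; closed=[(1,4), (1,5), (2,4)]

step 1: expand (2,4) (f=6, h=4) → closed; open now [(0,4) g=2 f=8, (0,5) g=1 f=8, (1,6) g=1 f=8, (2,3) g=3 f=6, (2,5) g=1 f=6, (3,4) g=3 f=8]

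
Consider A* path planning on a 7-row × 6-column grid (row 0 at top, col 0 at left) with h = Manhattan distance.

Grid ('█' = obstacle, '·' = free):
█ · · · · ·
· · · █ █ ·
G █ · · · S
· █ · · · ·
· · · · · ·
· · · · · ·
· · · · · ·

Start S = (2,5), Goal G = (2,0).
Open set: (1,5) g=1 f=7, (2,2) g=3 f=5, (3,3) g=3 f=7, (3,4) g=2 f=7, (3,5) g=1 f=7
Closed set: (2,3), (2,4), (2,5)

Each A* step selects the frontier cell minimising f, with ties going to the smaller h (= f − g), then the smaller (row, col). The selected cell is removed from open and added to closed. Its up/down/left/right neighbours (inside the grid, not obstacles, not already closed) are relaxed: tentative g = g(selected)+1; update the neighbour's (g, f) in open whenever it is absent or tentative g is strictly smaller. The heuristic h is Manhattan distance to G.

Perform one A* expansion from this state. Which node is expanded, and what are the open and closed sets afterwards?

step 1: expand (2,2) (f=5, h=2) → closed; open now [(1,2) g=4 f=7, (1,5) g=1 f=7, (3,2) g=4 f=7, (3,3) g=3 f=7, (3,4) g=2 f=7, (3,5) g=1 f=7]

expanded=(2,2); open=[(1,2) g=4 f=7, (1,5) g=1 f=7, (3,2) g=4 f=7, (3,3) g=3 f=7, (3,4) g=2 f=7, (3,5) g=1 f=7]; closed=[(2,2), (2,3), (2,4), (2,5)]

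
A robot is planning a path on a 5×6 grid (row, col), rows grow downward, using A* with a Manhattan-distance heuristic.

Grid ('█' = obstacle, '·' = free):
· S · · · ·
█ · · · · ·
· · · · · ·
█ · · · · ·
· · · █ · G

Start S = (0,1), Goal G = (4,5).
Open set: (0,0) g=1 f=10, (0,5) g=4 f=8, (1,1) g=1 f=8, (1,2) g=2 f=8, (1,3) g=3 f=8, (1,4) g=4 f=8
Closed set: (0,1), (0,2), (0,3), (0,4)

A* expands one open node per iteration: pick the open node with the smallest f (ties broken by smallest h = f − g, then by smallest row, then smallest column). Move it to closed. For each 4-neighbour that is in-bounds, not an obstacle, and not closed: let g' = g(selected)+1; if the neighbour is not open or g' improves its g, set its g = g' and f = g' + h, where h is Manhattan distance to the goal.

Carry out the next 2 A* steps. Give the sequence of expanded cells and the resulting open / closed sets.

step 1: expand (0,5) (f=8, h=4) → closed; open now [(0,0) g=1 f=10, (1,1) g=1 f=8, (1,2) g=2 f=8, (1,3) g=3 f=8, (1,4) g=4 f=8, (1,5) g=5 f=8]
step 2: expand (1,5) (f=8, h=3) → closed; open now [(0,0) g=1 f=10, (1,1) g=1 f=8, (1,2) g=2 f=8, (1,3) g=3 f=8, (1,4) g=4 f=8, (2,5) g=6 f=8]

order=[(0,5) → (1,5)]; open=[(0,0) g=1 f=10, (1,1) g=1 f=8, (1,2) g=2 f=8, (1,3) g=3 f=8, (1,4) g=4 f=8, (2,5) g=6 f=8]; closed=[(0,1), (0,2), (0,3), (0,4), (0,5), (1,5)]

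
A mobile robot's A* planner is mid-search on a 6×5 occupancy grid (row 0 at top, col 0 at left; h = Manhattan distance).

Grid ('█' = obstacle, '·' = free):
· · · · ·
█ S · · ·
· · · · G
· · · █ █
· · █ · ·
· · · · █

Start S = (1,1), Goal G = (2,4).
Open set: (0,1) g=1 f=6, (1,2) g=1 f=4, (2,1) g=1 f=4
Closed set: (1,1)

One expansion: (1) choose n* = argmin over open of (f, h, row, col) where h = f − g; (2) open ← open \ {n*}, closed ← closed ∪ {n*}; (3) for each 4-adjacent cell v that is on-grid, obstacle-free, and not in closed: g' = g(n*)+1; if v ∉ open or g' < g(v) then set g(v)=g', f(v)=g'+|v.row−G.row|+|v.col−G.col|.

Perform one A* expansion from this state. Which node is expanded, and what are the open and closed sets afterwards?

step 1: expand (1,2) (f=4, h=3) → closed; open now [(0,1) g=1 f=6, (0,2) g=2 f=6, (1,3) g=2 f=4, (2,1) g=1 f=4, (2,2) g=2 f=4]

expanded=(1,2); open=[(0,1) g=1 f=6, (0,2) g=2 f=6, (1,3) g=2 f=4, (2,1) g=1 f=4, (2,2) g=2 f=4]; closed=[(1,1), (1,2)]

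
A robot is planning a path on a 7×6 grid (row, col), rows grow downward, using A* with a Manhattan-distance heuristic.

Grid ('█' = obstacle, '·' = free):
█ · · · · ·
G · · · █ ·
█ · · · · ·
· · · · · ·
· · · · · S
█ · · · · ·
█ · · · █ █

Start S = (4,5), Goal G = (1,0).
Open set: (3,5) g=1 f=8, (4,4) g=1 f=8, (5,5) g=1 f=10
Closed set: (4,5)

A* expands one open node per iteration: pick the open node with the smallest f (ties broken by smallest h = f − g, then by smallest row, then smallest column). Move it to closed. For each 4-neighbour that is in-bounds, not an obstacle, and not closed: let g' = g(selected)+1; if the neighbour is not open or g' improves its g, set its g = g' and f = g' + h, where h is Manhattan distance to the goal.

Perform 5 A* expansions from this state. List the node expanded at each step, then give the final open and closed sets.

step 1: expand (3,5) (f=8, h=7) → closed; open now [(2,5) g=2 f=8, (3,4) g=2 f=8, (4,4) g=1 f=8, (5,5) g=1 f=10]
step 2: expand (2,5) (f=8, h=6) → closed; open now [(1,5) g=3 f=8, (2,4) g=3 f=8, (3,4) g=2 f=8, (4,4) g=1 f=8, (5,5) g=1 f=10]
step 3: expand (1,5) (f=8, h=5) → closed; open now [(0,5) g=4 f=10, (2,4) g=3 f=8, (3,4) g=2 f=8, (4,4) g=1 f=8, (5,5) g=1 f=10]
step 4: expand (2,4) (f=8, h=5) → closed; open now [(0,5) g=4 f=10, (2,3) g=4 f=8, (3,4) g=2 f=8, (4,4) g=1 f=8, (5,5) g=1 f=10]
step 5: expand (2,3) (f=8, h=4) → closed; open now [(0,5) g=4 f=10, (1,3) g=5 f=8, (2,2) g=5 f=8, (3,3) g=5 f=10, (3,4) g=2 f=8, (4,4) g=1 f=8, (5,5) g=1 f=10]

order=[(3,5) → (2,5) → (1,5) → (2,4) → (2,3)]; open=[(0,5) g=4 f=10, (1,3) g=5 f=8, (2,2) g=5 f=8, (3,3) g=5 f=10, (3,4) g=2 f=8, (4,4) g=1 f=8, (5,5) g=1 f=10]; closed=[(1,5), (2,3), (2,4), (2,5), (3,5), (4,5)]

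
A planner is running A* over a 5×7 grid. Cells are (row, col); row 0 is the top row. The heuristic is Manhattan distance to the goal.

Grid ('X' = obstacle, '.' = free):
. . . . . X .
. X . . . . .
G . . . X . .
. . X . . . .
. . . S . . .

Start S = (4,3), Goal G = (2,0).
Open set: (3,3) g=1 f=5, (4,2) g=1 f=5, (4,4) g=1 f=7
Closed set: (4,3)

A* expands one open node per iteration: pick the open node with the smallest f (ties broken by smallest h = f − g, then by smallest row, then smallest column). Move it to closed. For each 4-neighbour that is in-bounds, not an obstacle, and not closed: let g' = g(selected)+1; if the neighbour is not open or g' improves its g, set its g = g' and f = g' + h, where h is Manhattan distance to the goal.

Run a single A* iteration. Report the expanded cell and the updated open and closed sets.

step 1: expand (3,3) (f=5, h=4) → closed; open now [(2,3) g=2 f=5, (3,4) g=2 f=7, (4,2) g=1 f=5, (4,4) g=1 f=7]

expanded=(3,3); open=[(2,3) g=2 f=5, (3,4) g=2 f=7, (4,2) g=1 f=5, (4,4) g=1 f=7]; closed=[(3,3), (4,3)]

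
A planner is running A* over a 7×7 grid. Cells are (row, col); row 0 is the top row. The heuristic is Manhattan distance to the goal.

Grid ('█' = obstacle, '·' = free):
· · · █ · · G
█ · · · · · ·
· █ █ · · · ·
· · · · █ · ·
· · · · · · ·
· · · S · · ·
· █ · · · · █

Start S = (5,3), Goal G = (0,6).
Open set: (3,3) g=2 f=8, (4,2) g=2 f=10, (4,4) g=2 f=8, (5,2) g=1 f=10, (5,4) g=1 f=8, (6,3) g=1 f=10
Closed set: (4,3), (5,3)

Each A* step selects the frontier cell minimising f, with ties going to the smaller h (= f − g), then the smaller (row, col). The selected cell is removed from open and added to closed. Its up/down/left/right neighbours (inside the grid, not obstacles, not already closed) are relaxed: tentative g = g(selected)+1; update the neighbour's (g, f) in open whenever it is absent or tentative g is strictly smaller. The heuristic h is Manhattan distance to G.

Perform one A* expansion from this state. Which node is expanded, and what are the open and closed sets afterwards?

step 1: expand (3,3) (f=8, h=6) → closed; open now [(2,3) g=3 f=8, (3,2) g=3 f=10, (4,2) g=2 f=10, (4,4) g=2 f=8, (5,2) g=1 f=10, (5,4) g=1 f=8, (6,3) g=1 f=10]

expanded=(3,3); open=[(2,3) g=3 f=8, (3,2) g=3 f=10, (4,2) g=2 f=10, (4,4) g=2 f=8, (5,2) g=1 f=10, (5,4) g=1 f=8, (6,3) g=1 f=10]; closed=[(3,3), (4,3), (5,3)]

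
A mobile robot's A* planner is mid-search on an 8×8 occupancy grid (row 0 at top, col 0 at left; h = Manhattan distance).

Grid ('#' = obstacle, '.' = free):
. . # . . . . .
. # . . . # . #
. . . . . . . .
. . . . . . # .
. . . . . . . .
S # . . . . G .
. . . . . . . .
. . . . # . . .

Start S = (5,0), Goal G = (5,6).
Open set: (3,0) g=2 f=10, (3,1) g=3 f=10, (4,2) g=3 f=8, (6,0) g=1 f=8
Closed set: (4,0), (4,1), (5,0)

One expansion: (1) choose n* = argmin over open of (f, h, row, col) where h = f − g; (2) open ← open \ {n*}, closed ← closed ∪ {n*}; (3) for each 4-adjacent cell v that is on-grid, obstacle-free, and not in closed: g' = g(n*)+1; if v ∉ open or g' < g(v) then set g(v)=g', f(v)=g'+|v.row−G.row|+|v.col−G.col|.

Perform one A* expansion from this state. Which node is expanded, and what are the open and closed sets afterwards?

step 1: expand (4,2) (f=8, h=5) → closed; open now [(3,0) g=2 f=10, (3,1) g=3 f=10, (3,2) g=4 f=10, (4,3) g=4 f=8, (5,2) g=4 f=8, (6,0) g=1 f=8]

expanded=(4,2); open=[(3,0) g=2 f=10, (3,1) g=3 f=10, (3,2) g=4 f=10, (4,3) g=4 f=8, (5,2) g=4 f=8, (6,0) g=1 f=8]; closed=[(4,0), (4,1), (4,2), (5,0)]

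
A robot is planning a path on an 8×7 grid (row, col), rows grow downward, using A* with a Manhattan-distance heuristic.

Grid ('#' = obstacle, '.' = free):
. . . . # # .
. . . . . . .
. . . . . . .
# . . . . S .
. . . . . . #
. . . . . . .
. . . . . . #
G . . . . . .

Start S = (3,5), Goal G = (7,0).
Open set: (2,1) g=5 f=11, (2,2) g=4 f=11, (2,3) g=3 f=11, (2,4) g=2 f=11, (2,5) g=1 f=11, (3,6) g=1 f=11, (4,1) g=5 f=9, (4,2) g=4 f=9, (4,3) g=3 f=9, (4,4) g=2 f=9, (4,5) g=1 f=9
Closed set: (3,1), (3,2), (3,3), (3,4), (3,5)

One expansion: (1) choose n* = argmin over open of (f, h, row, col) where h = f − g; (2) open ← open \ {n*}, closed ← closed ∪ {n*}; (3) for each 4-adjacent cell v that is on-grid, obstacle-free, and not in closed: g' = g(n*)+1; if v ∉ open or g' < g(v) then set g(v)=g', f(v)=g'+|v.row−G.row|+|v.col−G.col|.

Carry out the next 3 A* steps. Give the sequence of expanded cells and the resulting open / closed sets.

step 1: expand (4,1) (f=9, h=4) → closed; open now [(2,1) g=5 f=11, (2,2) g=4 f=11, (2,3) g=3 f=11, (2,4) g=2 f=11, (2,5) g=1 f=11, (3,6) g=1 f=11, (4,0) g=6 f=9, (4,2) g=4 f=9, (4,3) g=3 f=9, (4,4) g=2 f=9, (4,5) g=1 f=9, (5,1) g=6 f=9]
step 2: expand (4,0) (f=9, h=3) → closed; open now [(2,1) g=5 f=11, (2,2) g=4 f=11, (2,3) g=3 f=11, (2,4) g=2 f=11, (2,5) g=1 f=11, (3,6) g=1 f=11, (4,2) g=4 f=9, (4,3) g=3 f=9, (4,4) g=2 f=9, (4,5) g=1 f=9, (5,0) g=7 f=9, (5,1) g=6 f=9]
step 3: expand (5,0) (f=9, h=2) → closed; open now [(2,1) g=5 f=11, (2,2) g=4 f=11, (2,3) g=3 f=11, (2,4) g=2 f=11, (2,5) g=1 f=11, (3,6) g=1 f=11, (4,2) g=4 f=9, (4,3) g=3 f=9, (4,4) g=2 f=9, (4,5) g=1 f=9, (5,1) g=6 f=9, (6,0) g=8 f=9]

order=[(4,1) → (4,0) → (5,0)]; open=[(2,1) g=5 f=11, (2,2) g=4 f=11, (2,3) g=3 f=11, (2,4) g=2 f=11, (2,5) g=1 f=11, (3,6) g=1 f=11, (4,2) g=4 f=9, (4,3) g=3 f=9, (4,4) g=2 f=9, (4,5) g=1 f=9, (5,1) g=6 f=9, (6,0) g=8 f=9]; closed=[(3,1), (3,2), (3,3), (3,4), (3,5), (4,0), (4,1), (5,0)]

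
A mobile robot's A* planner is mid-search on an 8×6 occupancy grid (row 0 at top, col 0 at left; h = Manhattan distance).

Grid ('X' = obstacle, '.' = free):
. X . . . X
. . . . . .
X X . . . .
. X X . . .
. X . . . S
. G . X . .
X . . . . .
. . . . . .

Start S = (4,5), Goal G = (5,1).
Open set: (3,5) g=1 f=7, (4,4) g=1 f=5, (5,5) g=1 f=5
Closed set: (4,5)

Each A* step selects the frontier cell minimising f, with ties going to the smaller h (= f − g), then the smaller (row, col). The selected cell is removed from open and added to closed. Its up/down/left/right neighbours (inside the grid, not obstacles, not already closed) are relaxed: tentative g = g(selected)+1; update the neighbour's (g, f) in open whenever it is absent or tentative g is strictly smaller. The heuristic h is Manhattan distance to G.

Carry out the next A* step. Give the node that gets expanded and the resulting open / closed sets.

step 1: expand (4,4) (f=5, h=4) → closed; open now [(3,4) g=2 f=7, (3,5) g=1 f=7, (4,3) g=2 f=5, (5,4) g=2 f=5, (5,5) g=1 f=5]

expanded=(4,4); open=[(3,4) g=2 f=7, (3,5) g=1 f=7, (4,3) g=2 f=5, (5,4) g=2 f=5, (5,5) g=1 f=5]; closed=[(4,4), (4,5)]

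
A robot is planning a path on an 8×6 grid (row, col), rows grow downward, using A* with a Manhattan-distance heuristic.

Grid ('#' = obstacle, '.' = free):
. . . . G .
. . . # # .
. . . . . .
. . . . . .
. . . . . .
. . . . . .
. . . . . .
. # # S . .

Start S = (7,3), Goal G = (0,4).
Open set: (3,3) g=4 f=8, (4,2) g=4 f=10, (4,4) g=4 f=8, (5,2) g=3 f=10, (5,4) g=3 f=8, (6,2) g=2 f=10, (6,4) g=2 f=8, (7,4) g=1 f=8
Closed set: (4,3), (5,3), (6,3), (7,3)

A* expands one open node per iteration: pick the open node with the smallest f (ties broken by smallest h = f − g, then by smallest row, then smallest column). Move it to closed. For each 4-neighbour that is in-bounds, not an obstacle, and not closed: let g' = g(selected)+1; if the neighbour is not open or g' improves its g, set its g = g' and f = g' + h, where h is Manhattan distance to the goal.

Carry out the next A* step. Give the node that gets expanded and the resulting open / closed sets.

expanded=(3,3); open=[(2,3) g=5 f=8, (3,2) g=5 f=10, (3,4) g=5 f=8, (4,2) g=4 f=10, (4,4) g=4 f=8, (5,2) g=3 f=10, (5,4) g=3 f=8, (6,2) g=2 f=10, (6,4) g=2 f=8, (7,4) g=1 f=8]; closed=[(3,3), (4,3), (5,3), (6,3), (7,3)]

step 1: expand (3,3) (f=8, h=4) → closed; open now [(2,3) g=5 f=8, (3,2) g=5 f=10, (3,4) g=5 f=8, (4,2) g=4 f=10, (4,4) g=4 f=8, (5,2) g=3 f=10, (5,4) g=3 f=8, (6,2) g=2 f=10, (6,4) g=2 f=8, (7,4) g=1 f=8]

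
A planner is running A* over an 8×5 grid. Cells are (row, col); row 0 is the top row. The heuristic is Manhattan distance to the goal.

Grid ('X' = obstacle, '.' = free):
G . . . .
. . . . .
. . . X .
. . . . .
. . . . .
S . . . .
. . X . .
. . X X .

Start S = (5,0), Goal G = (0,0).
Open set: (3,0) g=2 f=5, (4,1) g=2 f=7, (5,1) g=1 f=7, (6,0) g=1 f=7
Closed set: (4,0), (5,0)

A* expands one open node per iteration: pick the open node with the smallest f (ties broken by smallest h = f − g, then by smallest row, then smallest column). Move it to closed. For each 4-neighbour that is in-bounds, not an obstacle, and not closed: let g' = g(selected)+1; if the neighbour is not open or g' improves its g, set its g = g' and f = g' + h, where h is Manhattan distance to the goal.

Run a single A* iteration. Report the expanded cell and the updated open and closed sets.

step 1: expand (3,0) (f=5, h=3) → closed; open now [(2,0) g=3 f=5, (3,1) g=3 f=7, (4,1) g=2 f=7, (5,1) g=1 f=7, (6,0) g=1 f=7]

expanded=(3,0); open=[(2,0) g=3 f=5, (3,1) g=3 f=7, (4,1) g=2 f=7, (5,1) g=1 f=7, (6,0) g=1 f=7]; closed=[(3,0), (4,0), (5,0)]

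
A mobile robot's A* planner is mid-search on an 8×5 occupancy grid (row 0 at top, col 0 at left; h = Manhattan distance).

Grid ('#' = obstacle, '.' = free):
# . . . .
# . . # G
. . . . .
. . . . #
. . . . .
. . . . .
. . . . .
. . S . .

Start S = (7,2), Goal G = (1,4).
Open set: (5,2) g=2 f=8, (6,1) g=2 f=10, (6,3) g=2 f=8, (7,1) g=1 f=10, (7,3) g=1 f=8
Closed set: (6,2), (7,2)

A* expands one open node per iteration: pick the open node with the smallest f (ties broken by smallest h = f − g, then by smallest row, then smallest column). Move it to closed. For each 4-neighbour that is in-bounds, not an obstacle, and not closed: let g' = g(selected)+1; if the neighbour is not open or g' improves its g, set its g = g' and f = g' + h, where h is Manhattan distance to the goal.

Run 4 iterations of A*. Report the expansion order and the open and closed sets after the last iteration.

order=[(5,2) → (4,2) → (3,2) → (2,2)]; open=[(1,2) g=6 f=8, (2,1) g=6 f=10, (2,3) g=6 f=8, (3,1) g=5 f=10, (3,3) g=5 f=8, (4,1) g=4 f=10, (4,3) g=4 f=8, (5,1) g=3 f=10, (5,3) g=3 f=8, (6,1) g=2 f=10, (6,3) g=2 f=8, (7,1) g=1 f=10, (7,3) g=1 f=8]; closed=[(2,2), (3,2), (4,2), (5,2), (6,2), (7,2)]

step 1: expand (5,2) (f=8, h=6) → closed; open now [(4,2) g=3 f=8, (5,1) g=3 f=10, (5,3) g=3 f=8, (6,1) g=2 f=10, (6,3) g=2 f=8, (7,1) g=1 f=10, (7,3) g=1 f=8]
step 2: expand (4,2) (f=8, h=5) → closed; open now [(3,2) g=4 f=8, (4,1) g=4 f=10, (4,3) g=4 f=8, (5,1) g=3 f=10, (5,3) g=3 f=8, (6,1) g=2 f=10, (6,3) g=2 f=8, (7,1) g=1 f=10, (7,3) g=1 f=8]
step 3: expand (3,2) (f=8, h=4) → closed; open now [(2,2) g=5 f=8, (3,1) g=5 f=10, (3,3) g=5 f=8, (4,1) g=4 f=10, (4,3) g=4 f=8, (5,1) g=3 f=10, (5,3) g=3 f=8, (6,1) g=2 f=10, (6,3) g=2 f=8, (7,1) g=1 f=10, (7,3) g=1 f=8]
step 4: expand (2,2) (f=8, h=3) → closed; open now [(1,2) g=6 f=8, (2,1) g=6 f=10, (2,3) g=6 f=8, (3,1) g=5 f=10, (3,3) g=5 f=8, (4,1) g=4 f=10, (4,3) g=4 f=8, (5,1) g=3 f=10, (5,3) g=3 f=8, (6,1) g=2 f=10, (6,3) g=2 f=8, (7,1) g=1 f=10, (7,3) g=1 f=8]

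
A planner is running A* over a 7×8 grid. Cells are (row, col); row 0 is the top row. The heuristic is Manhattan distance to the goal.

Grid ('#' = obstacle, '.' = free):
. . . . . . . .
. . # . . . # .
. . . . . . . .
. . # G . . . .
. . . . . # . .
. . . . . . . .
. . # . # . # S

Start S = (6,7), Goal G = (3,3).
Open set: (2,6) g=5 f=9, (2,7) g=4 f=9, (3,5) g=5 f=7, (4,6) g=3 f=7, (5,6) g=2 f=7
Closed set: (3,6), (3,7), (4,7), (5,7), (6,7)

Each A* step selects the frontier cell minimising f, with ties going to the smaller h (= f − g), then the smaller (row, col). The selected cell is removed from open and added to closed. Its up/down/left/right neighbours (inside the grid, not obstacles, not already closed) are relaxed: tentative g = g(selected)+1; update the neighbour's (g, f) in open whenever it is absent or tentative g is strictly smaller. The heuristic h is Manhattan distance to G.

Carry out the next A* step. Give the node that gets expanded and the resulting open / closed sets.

step 1: expand (3,5) (f=7, h=2) → closed; open now [(2,5) g=6 f=9, (2,6) g=5 f=9, (2,7) g=4 f=9, (3,4) g=6 f=7, (4,6) g=3 f=7, (5,6) g=2 f=7]

expanded=(3,5); open=[(2,5) g=6 f=9, (2,6) g=5 f=9, (2,7) g=4 f=9, (3,4) g=6 f=7, (4,6) g=3 f=7, (5,6) g=2 f=7]; closed=[(3,5), (3,6), (3,7), (4,7), (5,7), (6,7)]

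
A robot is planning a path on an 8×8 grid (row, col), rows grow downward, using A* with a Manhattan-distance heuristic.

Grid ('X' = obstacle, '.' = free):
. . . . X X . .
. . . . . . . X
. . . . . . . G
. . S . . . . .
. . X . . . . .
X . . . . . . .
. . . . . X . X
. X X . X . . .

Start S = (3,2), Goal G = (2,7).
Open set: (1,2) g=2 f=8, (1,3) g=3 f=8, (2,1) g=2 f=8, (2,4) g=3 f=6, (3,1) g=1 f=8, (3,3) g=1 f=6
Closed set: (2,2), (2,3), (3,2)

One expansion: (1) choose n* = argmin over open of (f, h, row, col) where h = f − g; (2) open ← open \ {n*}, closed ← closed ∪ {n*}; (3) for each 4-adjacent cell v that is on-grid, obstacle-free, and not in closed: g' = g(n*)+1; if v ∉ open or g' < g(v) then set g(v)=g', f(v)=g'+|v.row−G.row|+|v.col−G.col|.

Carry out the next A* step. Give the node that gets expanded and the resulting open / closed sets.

expanded=(2,4); open=[(1,2) g=2 f=8, (1,3) g=3 f=8, (1,4) g=4 f=8, (2,1) g=2 f=8, (2,5) g=4 f=6, (3,1) g=1 f=8, (3,3) g=1 f=6, (3,4) g=4 f=8]; closed=[(2,2), (2,3), (2,4), (3,2)]

step 1: expand (2,4) (f=6, h=3) → closed; open now [(1,2) g=2 f=8, (1,3) g=3 f=8, (1,4) g=4 f=8, (2,1) g=2 f=8, (2,5) g=4 f=6, (3,1) g=1 f=8, (3,3) g=1 f=6, (3,4) g=4 f=8]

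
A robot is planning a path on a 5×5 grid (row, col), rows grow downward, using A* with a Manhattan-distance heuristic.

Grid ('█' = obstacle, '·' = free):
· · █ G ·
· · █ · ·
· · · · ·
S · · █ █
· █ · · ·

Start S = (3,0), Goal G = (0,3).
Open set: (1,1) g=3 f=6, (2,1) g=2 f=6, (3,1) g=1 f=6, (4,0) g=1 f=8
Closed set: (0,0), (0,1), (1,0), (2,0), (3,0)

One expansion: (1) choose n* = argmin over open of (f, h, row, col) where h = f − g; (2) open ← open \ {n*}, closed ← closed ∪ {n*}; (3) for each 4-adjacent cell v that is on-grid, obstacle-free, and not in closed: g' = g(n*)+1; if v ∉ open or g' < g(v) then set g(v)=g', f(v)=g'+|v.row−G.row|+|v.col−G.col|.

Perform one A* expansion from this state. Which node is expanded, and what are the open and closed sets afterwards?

expanded=(1,1); open=[(2,1) g=2 f=6, (3,1) g=1 f=6, (4,0) g=1 f=8]; closed=[(0,0), (0,1), (1,0), (1,1), (2,0), (3,0)]

step 1: expand (1,1) (f=6, h=3) → closed; open now [(2,1) g=2 f=6, (3,1) g=1 f=6, (4,0) g=1 f=8]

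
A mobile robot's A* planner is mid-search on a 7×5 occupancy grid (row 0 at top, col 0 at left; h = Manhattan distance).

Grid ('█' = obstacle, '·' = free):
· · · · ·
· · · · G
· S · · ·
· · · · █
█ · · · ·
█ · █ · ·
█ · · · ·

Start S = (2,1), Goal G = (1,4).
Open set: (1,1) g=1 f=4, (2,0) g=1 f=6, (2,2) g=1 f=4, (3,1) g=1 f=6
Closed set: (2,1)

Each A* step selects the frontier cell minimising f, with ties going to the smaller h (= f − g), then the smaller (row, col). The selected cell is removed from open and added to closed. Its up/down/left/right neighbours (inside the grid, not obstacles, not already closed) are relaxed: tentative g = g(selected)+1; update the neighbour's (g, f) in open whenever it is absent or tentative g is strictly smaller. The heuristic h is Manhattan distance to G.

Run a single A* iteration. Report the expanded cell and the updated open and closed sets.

step 1: expand (1,1) (f=4, h=3) → closed; open now [(0,1) g=2 f=6, (1,0) g=2 f=6, (1,2) g=2 f=4, (2,0) g=1 f=6, (2,2) g=1 f=4, (3,1) g=1 f=6]

expanded=(1,1); open=[(0,1) g=2 f=6, (1,0) g=2 f=6, (1,2) g=2 f=4, (2,0) g=1 f=6, (2,2) g=1 f=4, (3,1) g=1 f=6]; closed=[(1,1), (2,1)]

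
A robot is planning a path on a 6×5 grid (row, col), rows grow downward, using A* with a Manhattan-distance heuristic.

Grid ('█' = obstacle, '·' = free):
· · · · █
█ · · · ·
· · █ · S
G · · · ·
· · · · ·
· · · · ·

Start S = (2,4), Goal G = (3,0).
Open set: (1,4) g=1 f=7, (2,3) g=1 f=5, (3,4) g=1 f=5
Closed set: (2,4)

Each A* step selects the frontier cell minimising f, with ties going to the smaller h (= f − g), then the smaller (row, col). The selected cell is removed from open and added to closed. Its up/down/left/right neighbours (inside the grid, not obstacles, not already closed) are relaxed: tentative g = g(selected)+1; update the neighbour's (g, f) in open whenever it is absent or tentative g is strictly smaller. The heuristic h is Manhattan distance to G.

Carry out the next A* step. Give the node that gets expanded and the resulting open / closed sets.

step 1: expand (2,3) (f=5, h=4) → closed; open now [(1,3) g=2 f=7, (1,4) g=1 f=7, (3,3) g=2 f=5, (3,4) g=1 f=5]

expanded=(2,3); open=[(1,3) g=2 f=7, (1,4) g=1 f=7, (3,3) g=2 f=5, (3,4) g=1 f=5]; closed=[(2,3), (2,4)]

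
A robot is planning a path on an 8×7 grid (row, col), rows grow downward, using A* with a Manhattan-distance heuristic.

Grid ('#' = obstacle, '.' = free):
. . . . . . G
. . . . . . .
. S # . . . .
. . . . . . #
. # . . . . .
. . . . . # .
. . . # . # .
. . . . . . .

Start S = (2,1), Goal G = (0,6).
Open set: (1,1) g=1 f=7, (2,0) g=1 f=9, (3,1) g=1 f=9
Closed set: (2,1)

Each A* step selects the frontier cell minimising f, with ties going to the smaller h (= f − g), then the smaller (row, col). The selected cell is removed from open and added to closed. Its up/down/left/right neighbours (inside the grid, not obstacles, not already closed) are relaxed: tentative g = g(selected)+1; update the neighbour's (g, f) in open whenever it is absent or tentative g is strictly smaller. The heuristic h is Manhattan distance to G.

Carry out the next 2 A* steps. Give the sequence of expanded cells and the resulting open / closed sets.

order=[(1,1) → (0,1)]; open=[(0,0) g=3 f=9, (0,2) g=3 f=7, (1,0) g=2 f=9, (1,2) g=2 f=7, (2,0) g=1 f=9, (3,1) g=1 f=9]; closed=[(0,1), (1,1), (2,1)]

step 1: expand (1,1) (f=7, h=6) → closed; open now [(0,1) g=2 f=7, (1,0) g=2 f=9, (1,2) g=2 f=7, (2,0) g=1 f=9, (3,1) g=1 f=9]
step 2: expand (0,1) (f=7, h=5) → closed; open now [(0,0) g=3 f=9, (0,2) g=3 f=7, (1,0) g=2 f=9, (1,2) g=2 f=7, (2,0) g=1 f=9, (3,1) g=1 f=9]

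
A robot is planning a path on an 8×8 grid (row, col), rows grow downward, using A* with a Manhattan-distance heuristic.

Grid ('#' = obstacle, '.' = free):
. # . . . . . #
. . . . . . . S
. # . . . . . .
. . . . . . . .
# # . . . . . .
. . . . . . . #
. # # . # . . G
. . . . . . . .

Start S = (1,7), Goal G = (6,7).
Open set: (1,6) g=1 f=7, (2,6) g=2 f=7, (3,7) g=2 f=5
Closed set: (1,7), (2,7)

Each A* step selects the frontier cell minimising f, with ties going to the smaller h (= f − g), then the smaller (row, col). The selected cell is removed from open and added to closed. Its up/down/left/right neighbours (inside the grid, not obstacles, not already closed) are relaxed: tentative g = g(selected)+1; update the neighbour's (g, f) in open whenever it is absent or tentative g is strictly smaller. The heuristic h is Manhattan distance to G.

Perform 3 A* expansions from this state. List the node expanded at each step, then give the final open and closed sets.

order=[(3,7) → (4,7) → (4,6)]; open=[(1,6) g=1 f=7, (2,6) g=2 f=7, (3,6) g=3 f=7, (4,5) g=5 f=9, (5,6) g=5 f=7]; closed=[(1,7), (2,7), (3,7), (4,6), (4,7)]

step 1: expand (3,7) (f=5, h=3) → closed; open now [(1,6) g=1 f=7, (2,6) g=2 f=7, (3,6) g=3 f=7, (4,7) g=3 f=5]
step 2: expand (4,7) (f=5, h=2) → closed; open now [(1,6) g=1 f=7, (2,6) g=2 f=7, (3,6) g=3 f=7, (4,6) g=4 f=7]
step 3: expand (4,6) (f=7, h=3) → closed; open now [(1,6) g=1 f=7, (2,6) g=2 f=7, (3,6) g=3 f=7, (4,5) g=5 f=9, (5,6) g=5 f=7]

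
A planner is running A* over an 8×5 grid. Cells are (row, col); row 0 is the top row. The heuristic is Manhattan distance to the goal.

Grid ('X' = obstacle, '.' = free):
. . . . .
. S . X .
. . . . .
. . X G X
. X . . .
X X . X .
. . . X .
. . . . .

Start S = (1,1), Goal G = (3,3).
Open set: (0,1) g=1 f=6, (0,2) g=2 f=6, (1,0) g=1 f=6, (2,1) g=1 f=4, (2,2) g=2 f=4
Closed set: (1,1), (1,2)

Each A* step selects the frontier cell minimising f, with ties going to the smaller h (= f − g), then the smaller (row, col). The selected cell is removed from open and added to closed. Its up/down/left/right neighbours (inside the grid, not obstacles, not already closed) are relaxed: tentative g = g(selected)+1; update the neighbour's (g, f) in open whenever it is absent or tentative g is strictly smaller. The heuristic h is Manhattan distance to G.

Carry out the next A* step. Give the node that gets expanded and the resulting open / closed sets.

expanded=(2,2); open=[(0,1) g=1 f=6, (0,2) g=2 f=6, (1,0) g=1 f=6, (2,1) g=1 f=4, (2,3) g=3 f=4]; closed=[(1,1), (1,2), (2,2)]

step 1: expand (2,2) (f=4, h=2) → closed; open now [(0,1) g=1 f=6, (0,2) g=2 f=6, (1,0) g=1 f=6, (2,1) g=1 f=4, (2,3) g=3 f=4]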